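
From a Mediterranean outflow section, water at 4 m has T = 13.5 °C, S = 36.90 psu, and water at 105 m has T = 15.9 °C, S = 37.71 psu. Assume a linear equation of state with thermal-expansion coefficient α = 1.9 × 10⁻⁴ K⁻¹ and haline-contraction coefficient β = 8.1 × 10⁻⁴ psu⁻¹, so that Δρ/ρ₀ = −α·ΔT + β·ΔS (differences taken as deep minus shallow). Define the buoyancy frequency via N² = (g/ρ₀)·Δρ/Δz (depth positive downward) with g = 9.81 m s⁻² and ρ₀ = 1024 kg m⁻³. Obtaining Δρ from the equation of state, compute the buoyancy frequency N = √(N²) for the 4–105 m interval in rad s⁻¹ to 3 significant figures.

4.41 × 10⁻³ rad s⁻¹

ΔT = +2.4 K, ΔS = +0.81 psu (deep − shallow).
Δρ/ρ₀ = −αΔT + βΔS = -4.56 × 10⁻⁴ + 6.561 × 10⁻⁴ = 2.001 × 10⁻⁴, so Δρ ≈ 0.2049 kg m⁻³.
N² = (g/ρ₀)·Δρ/Δz = g·(Δρ/ρ₀)/Δz = 9.81 × 2.001 × 10⁻⁴ / 101 = 1.9435 × 10⁻⁵ s⁻².
N = √(1.9435 × 10⁻⁵) = 4.4085 × 10⁻³ rad s⁻¹ ≈ 4.41 × 10⁻³ rad s⁻¹.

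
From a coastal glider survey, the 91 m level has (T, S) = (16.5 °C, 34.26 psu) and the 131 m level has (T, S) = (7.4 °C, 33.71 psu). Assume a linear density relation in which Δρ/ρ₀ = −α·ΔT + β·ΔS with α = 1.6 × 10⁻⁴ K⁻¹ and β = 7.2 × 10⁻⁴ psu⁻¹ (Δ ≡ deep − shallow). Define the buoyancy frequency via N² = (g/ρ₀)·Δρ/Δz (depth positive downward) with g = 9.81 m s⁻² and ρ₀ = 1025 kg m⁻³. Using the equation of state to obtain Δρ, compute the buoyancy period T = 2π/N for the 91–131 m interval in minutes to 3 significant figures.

6.49 min

ΔT = -9.1 K, ΔS = -0.55 psu (deep − shallow).
Δρ/ρ₀ = −αΔT + βΔS = 1.456 × 10⁻³ − 3.96 × 10⁻⁴ = 1.06 × 10⁻³, so Δρ ≈ 1.087 kg m⁻³.
N² = (g/ρ₀)·Δρ/Δz = g·(Δρ/ρ₀)/Δz = 9.81 × 1.06 × 10⁻³ / 40 = 2.5997 × 10⁻⁴ s⁻².
N = √(2.5997 × 10⁻⁴) = 0.016124 rad s⁻¹ → T = 2π/N = 389.68 s = 6.4947 min ≈ 6.49 min.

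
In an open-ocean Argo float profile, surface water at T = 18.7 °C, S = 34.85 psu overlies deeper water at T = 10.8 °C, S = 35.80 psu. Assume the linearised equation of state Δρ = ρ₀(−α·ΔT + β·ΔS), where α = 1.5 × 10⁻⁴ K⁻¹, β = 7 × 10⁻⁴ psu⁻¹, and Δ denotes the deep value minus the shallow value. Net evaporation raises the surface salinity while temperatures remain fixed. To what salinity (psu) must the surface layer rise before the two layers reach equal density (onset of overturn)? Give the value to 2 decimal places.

37.49 psu

Neutral buoyancy requires −α(T_deep − T_surf) + β(S_deep − S_surf′) = 0.
S_surf′ = S_deep − (α/β)·ΔT = 35.80 − (1.5 × 10⁻⁴/7 × 10⁻⁴)·(-7.9) = 37.4929 psu.
Increase required: 37.4929 − 34.85 = 2.6429 psu.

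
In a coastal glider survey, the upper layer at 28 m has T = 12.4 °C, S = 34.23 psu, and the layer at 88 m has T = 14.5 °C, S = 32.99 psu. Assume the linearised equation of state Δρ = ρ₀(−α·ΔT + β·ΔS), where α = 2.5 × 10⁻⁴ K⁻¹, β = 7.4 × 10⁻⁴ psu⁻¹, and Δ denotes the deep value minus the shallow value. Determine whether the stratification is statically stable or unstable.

ΔT = 14.5 − 12.4 = +2.1 K and ΔS = 32.99 − 34.23 = -1.24 psu (deep − shallow).
−αΔT = -5.25 × 10⁻⁴; βΔS = -9.176 × 10⁻⁴; sum Δρ/ρ₀ = -1.4426 × 10⁻³.
Δρ/ρ₀ < 0, so Δρ < 0: deeper water is lighter → statically unstable; the column would overturn.

unstable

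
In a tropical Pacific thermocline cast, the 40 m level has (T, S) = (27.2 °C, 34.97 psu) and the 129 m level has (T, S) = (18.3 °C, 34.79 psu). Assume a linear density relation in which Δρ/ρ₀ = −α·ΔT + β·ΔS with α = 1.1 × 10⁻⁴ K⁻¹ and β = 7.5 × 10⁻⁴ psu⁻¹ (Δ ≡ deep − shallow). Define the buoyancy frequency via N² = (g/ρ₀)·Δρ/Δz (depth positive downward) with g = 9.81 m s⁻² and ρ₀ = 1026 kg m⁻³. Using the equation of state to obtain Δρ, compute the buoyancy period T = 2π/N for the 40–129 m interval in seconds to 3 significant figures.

ΔT = -8.9 K, ΔS = -0.18 psu (deep − shallow).
Δρ/ρ₀ = −αΔT + βΔS = 9.79 × 10⁻⁴ − 1.35 × 10⁻⁴ = 8.44 × 10⁻⁴, so Δρ ≈ 0.8659 kg m⁻³.
N² = (g/ρ₀)·Δρ/Δz = g·(Δρ/ρ₀)/Δz = 9.81 × 8.44 × 10⁻⁴ / 89 = 9.3030 × 10⁻⁵ s⁻².
N = √(9.3030 × 10⁻⁵) = 9.6452 × 10⁻³ rad s⁻¹ → T = 2π/N = 651.43 s ≈ 651 s.

651 s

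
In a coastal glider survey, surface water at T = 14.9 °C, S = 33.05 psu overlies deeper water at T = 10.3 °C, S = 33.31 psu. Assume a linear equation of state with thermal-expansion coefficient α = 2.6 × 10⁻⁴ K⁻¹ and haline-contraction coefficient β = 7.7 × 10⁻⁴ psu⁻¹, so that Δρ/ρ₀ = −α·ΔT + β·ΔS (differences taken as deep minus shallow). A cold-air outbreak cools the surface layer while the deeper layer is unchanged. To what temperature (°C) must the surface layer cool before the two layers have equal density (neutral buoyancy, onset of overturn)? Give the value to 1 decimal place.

9.5 °C

Neutral buoyancy requires Δρ = 0, i.e. −α(T_deep − T_surf′) + β(S_deep − S_surf) = 0.
T_surf′ = T_deep − (β/α)·ΔS = 10.3 − (7.7 × 10⁻⁴/2.6 × 10⁻⁴)·(+0.26) = 9.530 °C.
Cooling required: 14.9 − (9.530) = 5.370 °C.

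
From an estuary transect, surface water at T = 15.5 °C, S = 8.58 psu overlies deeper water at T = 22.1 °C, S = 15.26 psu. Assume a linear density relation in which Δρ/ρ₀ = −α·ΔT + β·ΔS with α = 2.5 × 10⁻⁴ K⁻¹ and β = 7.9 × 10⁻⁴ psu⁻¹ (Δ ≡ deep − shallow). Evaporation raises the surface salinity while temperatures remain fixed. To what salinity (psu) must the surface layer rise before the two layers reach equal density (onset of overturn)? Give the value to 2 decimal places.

Neutral buoyancy requires −α(T_deep − T_surf) + β(S_deep − S_surf′) = 0.
S_surf′ = S_deep − (α/β)·ΔT = 15.26 − (2.5 × 10⁻⁴/7.9 × 10⁻⁴)·(+6.6) = 13.1714 psu.
Increase required: 13.1714 − 8.58 = 4.5914 psu.

13.17 psu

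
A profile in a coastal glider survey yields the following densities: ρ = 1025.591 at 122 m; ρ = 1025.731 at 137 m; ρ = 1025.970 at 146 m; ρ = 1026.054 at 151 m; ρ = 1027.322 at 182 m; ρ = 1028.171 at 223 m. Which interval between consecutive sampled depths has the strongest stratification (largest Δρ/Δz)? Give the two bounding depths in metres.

151–182 m

Compute the density gradient over each adjacent pair:
  122–137 m: Δρ/Δz = 0.140/15 = 9.3 × 10⁻³ kg m⁻⁴
  137–146 m: Δρ/Δz = 0.239/9 = 0.027 kg m⁻⁴
  146–151 m: Δρ/Δz = 0.084/5 = 0.017 kg m⁻⁴
  151–182 m: Δρ/Δz = 1.268/31 = 0.041 kg m⁻⁴
  182–223 m: Δρ/Δz = 0.849/41 = 0.021 kg m⁻⁴
The largest gradient is in the 151–182 m interval — the pycnocline.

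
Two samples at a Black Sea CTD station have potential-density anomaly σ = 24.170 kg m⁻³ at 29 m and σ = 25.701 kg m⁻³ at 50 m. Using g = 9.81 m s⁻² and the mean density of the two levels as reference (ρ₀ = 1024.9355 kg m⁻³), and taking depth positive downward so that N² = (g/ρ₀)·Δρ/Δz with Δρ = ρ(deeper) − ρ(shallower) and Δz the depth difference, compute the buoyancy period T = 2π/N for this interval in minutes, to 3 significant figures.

Δρ = 1025.701 − 1024.170 = 1.531 kg m⁻³ over Δz = 50 − 29 = 21 m.
N² = (9.81/1024.9355) × (1.531/21) = 6.9780 × 10⁻⁴ s⁻².
N = √(6.9780 × 10⁻⁴) = 0.026416 rad s⁻¹, so T = 2π/N = 237.86 s = 3.9643 min ≈ 3.96 min.

3.96 min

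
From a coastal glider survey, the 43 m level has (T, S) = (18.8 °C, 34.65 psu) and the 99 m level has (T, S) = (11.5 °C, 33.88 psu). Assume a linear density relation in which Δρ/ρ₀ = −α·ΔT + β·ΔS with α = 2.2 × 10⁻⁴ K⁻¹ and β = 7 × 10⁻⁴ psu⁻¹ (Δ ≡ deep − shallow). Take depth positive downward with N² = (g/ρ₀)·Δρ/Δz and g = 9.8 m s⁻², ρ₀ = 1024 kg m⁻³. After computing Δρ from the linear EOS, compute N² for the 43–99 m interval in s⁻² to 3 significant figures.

1.87 × 10⁻⁴ s⁻²

ΔT = -7.3 K, ΔS = -0.77 psu (deep − shallow).
Δρ/ρ₀ = −αΔT + βΔS = 1.606 × 10⁻³ − 5.39 × 10⁻⁴ = 1.067 × 10⁻³, so Δρ ≈ 1.093 kg m⁻³.
N² = (g/ρ₀)·Δρ/Δz = g·(Δρ/ρ₀)/Δz = 9.8 × 1.067 × 10⁻³ / 56 = 1.8673 × 10⁻⁴ s⁻² ≈ 1.87 × 10⁻⁴ s⁻².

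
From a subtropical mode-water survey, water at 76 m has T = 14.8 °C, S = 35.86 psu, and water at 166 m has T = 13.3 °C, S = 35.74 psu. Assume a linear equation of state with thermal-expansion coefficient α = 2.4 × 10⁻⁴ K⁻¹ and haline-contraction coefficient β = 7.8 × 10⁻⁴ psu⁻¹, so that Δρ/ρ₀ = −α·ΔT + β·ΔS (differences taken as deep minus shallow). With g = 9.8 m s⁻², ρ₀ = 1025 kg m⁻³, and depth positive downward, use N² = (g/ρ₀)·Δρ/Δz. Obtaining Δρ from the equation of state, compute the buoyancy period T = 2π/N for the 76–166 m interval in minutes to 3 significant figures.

19.4 min

ΔT = -1.5 K, ΔS = -0.12 psu (deep − shallow).
Δρ/ρ₀ = −αΔT + βΔS = 3.60 × 10⁻⁴ − 9.36 × 10⁻⁵ = 2.664 × 10⁻⁴, so Δρ ≈ 0.2731 kg m⁻³.
N² = (g/ρ₀)·Δρ/Δz = g·(Δρ/ρ₀)/Δz = 9.8 × 2.664 × 10⁻⁴ / 90 = 2.9008 × 10⁻⁵ s⁻².
N = √(2.9008 × 10⁻⁵) = 5.3859 × 10⁻³ rad s⁻¹ → T = 2π/N = 1.1666 × 10³ s = 19.443 min ≈ 19.4 min.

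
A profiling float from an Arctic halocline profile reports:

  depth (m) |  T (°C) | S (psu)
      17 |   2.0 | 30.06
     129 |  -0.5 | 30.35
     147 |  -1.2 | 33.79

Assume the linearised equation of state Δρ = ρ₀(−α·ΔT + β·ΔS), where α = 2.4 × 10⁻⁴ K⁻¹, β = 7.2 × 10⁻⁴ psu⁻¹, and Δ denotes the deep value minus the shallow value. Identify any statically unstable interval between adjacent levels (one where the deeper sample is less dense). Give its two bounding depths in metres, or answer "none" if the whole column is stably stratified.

Evaluate Δρ/ρ₀ = −αΔT + βΔS across each adjacent pair:
  17–129 m: −αΔT+βΔS = −(2.4 × 10⁻⁴)(-2.5)+(7.2 × 10⁻⁴)(+0.29) = 8.1 × 10⁻⁴ → stable
  129–147 m: −αΔT+βΔS = −(2.4 × 10⁻⁴)(-0.7)+(7.2 × 10⁻⁴)(+3.44) = 2.6 × 10⁻³ → stable
Every interval has Δρ > 0: the column is stably stratified throughout.

none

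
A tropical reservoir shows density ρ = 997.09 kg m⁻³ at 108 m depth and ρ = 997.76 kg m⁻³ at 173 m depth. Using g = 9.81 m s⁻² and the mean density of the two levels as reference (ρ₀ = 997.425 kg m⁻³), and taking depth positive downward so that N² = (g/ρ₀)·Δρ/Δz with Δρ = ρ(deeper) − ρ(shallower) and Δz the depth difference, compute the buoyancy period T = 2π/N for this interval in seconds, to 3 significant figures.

Δρ = 997.76 − 997.09 = 0.67 kg m⁻³ over Δz = 173 − 108 = 65 m.
N² = (9.81/997.425) × (0.67/65) = 1.0138 × 10⁻⁴ s⁻².
N = √(1.0138 × 10⁻⁴) = 0.010069 rad s⁻¹, so T = 2π/N = 624.01 s ≈ 624 s.

624 s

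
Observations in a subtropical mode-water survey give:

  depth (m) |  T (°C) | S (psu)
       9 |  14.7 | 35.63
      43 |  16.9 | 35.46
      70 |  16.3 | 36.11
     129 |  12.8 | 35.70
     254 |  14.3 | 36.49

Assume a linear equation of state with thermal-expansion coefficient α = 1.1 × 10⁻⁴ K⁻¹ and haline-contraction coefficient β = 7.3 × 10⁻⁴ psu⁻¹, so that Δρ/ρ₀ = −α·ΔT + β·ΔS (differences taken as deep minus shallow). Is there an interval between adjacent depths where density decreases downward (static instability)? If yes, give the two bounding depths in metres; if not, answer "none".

9–43 m

Evaluate Δρ/ρ₀ = −αΔT + βΔS across each adjacent pair:
  9–43 m: −αΔT+βΔS = −(1.1 × 10⁻⁴)(+2.2)+(7.3 × 10⁻⁴)(-0.17) = -3.7 × 10⁻⁴ → UNSTABLE
  43–70 m: −αΔT+βΔS = −(1.1 × 10⁻⁴)(-0.6)+(7.3 × 10⁻⁴)(+0.65) = 5.4 × 10⁻⁴ → stable
  70–129 m: −αΔT+βΔS = −(1.1 × 10⁻⁴)(-3.5)+(7.3 × 10⁻⁴)(-0.41) = 8.6 × 10⁻⁵ → stable
  129–254 m: −αΔT+βΔS = −(1.1 × 10⁻⁴)(+1.5)+(7.3 × 10⁻⁴)(+0.79) = 4.1 × 10⁻⁴ → stable
The 9–43 m interval has Δρ < 0: lighter water underlies denser water.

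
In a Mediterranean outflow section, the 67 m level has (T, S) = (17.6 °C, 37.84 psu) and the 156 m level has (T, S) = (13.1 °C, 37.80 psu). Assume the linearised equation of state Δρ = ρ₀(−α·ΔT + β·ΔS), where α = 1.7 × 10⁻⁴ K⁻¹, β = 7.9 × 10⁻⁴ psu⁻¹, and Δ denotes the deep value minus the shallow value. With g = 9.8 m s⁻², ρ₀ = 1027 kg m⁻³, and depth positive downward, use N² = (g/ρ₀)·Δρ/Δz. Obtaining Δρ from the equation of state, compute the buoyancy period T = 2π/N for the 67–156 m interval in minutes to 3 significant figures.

ΔT = -4.5 K, ΔS = -0.04 psu (deep − shallow).
Δρ/ρ₀ = −αΔT + βΔS = 7.65 × 10⁻⁴ − 3.16 × 10⁻⁵ = 7.334 × 10⁻⁴, so Δρ ≈ 0.7532 kg m⁻³.
N² = (g/ρ₀)·Δρ/Δz = g·(Δρ/ρ₀)/Δz = 9.8 × 7.334 × 10⁻⁴ / 89 = 8.0756 × 10⁻⁵ s⁻².
N = √(8.0756 × 10⁻⁵) = 8.9864 × 10⁻³ rad s⁻¹ → T = 2π/N = 699.19 s = 11.653 min ≈ 11.7 min.

11.7 min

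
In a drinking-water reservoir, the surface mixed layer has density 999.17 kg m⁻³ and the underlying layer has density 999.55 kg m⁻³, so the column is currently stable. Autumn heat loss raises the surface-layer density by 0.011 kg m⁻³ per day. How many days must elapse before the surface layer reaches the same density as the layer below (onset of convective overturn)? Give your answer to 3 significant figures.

Density deficit of the surface layer: 999.55 − 999.17 = 0.38 kg m⁻³.
Required change = 0.38 / 0.011 = 34.5 days.

34.5 days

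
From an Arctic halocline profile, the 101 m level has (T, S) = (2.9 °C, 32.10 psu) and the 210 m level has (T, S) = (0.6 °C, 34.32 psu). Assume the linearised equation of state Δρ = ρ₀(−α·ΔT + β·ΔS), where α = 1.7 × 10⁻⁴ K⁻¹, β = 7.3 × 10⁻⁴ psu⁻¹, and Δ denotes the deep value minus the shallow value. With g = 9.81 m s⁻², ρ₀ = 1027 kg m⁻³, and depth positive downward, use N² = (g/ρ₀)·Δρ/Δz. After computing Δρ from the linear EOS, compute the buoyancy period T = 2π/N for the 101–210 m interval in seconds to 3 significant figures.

ΔT = -2.3 K, ΔS = +2.22 psu (deep − shallow).
Δρ/ρ₀ = −αΔT + βΔS = 3.91 × 10⁻⁴ + 1.6206 × 10⁻³ = 2.0116 × 10⁻³, so Δρ ≈ 2.066 kg m⁻³.
N² = (g/ρ₀)·Δρ/Δz = g·(Δρ/ρ₀)/Δz = 9.81 × 2.0116 × 10⁻³ / 109 = 1.8104 × 10⁻⁴ s⁻².
N = √(1.8104 × 10⁻⁴) = 0.013455 rad s⁻¹ → T = 2π/N = 466.98 s ≈ 467 s.

467 s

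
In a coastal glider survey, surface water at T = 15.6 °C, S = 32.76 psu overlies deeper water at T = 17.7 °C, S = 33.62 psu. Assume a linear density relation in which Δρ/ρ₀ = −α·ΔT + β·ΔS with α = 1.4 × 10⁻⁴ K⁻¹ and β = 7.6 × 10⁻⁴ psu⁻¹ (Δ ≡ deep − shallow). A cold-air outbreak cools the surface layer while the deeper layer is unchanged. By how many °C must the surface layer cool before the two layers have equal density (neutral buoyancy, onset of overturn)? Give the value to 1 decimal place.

2.6 °C

Neutral buoyancy requires Δρ = 0, i.e. −α(T_deep − T_surf′) + β(S_deep − S_surf) = 0.
T_surf′ = T_deep − (β/α)·ΔS = 17.7 − (7.6 × 10⁻⁴/1.4 × 10⁻⁴)·(+0.86) = 13.031 °C.
Cooling required: 15.6 − (13.031) = 2.569 °C.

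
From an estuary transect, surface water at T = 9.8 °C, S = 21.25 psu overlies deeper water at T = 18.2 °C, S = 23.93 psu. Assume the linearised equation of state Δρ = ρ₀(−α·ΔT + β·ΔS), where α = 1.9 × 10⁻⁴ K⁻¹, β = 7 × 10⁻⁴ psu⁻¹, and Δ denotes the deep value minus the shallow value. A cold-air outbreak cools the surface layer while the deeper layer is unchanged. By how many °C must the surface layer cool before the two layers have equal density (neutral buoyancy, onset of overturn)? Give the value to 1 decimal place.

Neutral buoyancy requires Δρ = 0, i.e. −α(T_deep − T_surf′) + β(S_deep − S_surf) = 0.
T_surf′ = T_deep − (β/α)·ΔS = 18.2 − (7 × 10⁻⁴/1.9 × 10⁻⁴)·(+2.68) = 8.326 °C.
Cooling required: 9.8 − (8.326) = 1.474 °C.

1.5 °C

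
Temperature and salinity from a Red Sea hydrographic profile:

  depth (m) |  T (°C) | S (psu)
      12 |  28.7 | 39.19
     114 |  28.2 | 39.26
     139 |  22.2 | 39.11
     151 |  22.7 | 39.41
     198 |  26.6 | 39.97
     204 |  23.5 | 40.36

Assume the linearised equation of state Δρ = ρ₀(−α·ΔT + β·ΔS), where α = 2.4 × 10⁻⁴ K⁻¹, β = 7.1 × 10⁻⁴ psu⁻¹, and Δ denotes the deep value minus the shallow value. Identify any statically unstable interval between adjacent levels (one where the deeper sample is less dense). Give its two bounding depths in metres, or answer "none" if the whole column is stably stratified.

Evaluate Δρ/ρ₀ = −αΔT + βΔS across each adjacent pair:
  12–114 m: −αΔT+βΔS = −(2.4 × 10⁻⁴)(-0.5)+(7.1 × 10⁻⁴)(+0.07) = 1.7 × 10⁻⁴ → stable
  114–139 m: −αΔT+βΔS = −(2.4 × 10⁻⁴)(-6.0)+(7.1 × 10⁻⁴)(-0.15) = 1.3 × 10⁻³ → stable
  139–151 m: −αΔT+βΔS = −(2.4 × 10⁻⁴)(+0.5)+(7.1 × 10⁻⁴)(+0.30) = 9.3 × 10⁻⁵ → stable
  151–198 m: −αΔT+βΔS = −(2.4 × 10⁻⁴)(+3.9)+(7.1 × 10⁻⁴)(+0.56) = -5.4 × 10⁻⁴ → UNSTABLE
  198–204 m: −αΔT+βΔS = −(2.4 × 10⁻⁴)(-3.1)+(7.1 × 10⁻⁴)(+0.39) = 1.0 × 10⁻³ → stable
The 151–198 m interval has Δρ < 0: lighter water underlies denser water.

151–198 m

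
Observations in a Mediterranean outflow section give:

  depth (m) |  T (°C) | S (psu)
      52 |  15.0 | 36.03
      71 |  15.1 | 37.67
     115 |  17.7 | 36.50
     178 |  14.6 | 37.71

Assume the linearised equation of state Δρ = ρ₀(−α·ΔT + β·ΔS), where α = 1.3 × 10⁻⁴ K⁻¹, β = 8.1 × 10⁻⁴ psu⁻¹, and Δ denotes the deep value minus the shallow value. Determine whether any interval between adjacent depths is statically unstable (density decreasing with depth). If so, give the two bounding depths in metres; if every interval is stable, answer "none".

Evaluate Δρ/ρ₀ = −αΔT + βΔS across each adjacent pair:
  52–71 m: −αΔT+βΔS = −(1.3 × 10⁻⁴)(+0.1)+(8.1 × 10⁻⁴)(+1.64) = 1.3 × 10⁻³ → stable
  71–115 m: −αΔT+βΔS = −(1.3 × 10⁻⁴)(+2.6)+(8.1 × 10⁻⁴)(-1.17) = -1.3 × 10⁻³ → UNSTABLE
  115–178 m: −αΔT+βΔS = −(1.3 × 10⁻⁴)(-3.1)+(8.1 × 10⁻⁴)(+1.21) = 1.4 × 10⁻³ → stable
The 71–115 m interval has Δρ < 0: lighter water underlies denser water.

71–115 m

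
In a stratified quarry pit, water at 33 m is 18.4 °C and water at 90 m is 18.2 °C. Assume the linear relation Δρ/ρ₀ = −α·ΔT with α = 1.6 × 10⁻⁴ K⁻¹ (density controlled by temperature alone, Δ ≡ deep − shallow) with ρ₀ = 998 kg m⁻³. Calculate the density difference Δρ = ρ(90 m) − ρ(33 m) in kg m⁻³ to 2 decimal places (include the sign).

ΔT = -0.2 K, Δρ/ρ₀ = −αΔT = 3.20 × 10⁻⁵.
Δρ = 998 × (3.20 × 10⁻⁵) = +0.03 kg m⁻³.
Positive Δρ: denser below, stable.

+0.03 kg m⁻³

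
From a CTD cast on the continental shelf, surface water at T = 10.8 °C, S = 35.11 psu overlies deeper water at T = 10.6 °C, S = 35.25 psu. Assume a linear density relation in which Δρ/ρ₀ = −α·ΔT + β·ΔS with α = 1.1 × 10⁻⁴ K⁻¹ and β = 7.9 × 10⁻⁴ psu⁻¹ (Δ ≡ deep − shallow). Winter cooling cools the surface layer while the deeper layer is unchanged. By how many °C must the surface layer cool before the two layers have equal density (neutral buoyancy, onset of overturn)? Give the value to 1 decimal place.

Neutral buoyancy requires Δρ = 0, i.e. −α(T_deep − T_surf′) + β(S_deep − S_surf) = 0.
T_surf′ = T_deep − (β/α)·ΔS = 10.6 − (7.9 × 10⁻⁴/1.1 × 10⁻⁴)·(+0.14) = 9.595 °C.
Cooling required: 10.8 − (9.595) = 1.205 °C.

1.2 °C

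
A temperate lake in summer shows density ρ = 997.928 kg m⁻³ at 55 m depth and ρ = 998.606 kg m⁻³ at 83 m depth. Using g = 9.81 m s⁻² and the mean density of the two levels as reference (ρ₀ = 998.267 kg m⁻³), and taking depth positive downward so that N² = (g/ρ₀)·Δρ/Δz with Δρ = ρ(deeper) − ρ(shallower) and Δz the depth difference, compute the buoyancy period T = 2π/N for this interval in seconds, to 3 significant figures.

407 s

Δρ = 998.606 − 997.928 = 0.678 kg m⁻³ over Δz = 83 − 55 = 28 m.
N² = (9.81/998.267) × (0.678/28) = 2.3795 × 10⁻⁴ s⁻².
N = √(2.3795 × 10⁻⁴) = 0.015426 rad s⁻¹, so T = 2π/N = 407.31 s ≈ 407 s.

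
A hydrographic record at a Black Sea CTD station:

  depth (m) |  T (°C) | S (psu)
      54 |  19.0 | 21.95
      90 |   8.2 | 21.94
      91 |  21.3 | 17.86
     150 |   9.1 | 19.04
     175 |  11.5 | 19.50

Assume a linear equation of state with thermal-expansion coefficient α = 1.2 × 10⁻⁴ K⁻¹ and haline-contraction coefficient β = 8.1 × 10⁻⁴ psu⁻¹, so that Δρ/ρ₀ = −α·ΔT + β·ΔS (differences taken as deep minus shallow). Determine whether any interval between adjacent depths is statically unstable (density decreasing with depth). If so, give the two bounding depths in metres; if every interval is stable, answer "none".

90–91 m

Evaluate Δρ/ρ₀ = −αΔT + βΔS across each adjacent pair:
  54–90 m: −αΔT+βΔS = −(1.2 × 10⁻⁴)(-10.8)+(8.1 × 10⁻⁴)(-0.01) = 1.3 × 10⁻³ → stable
  90–91 m: −αΔT+βΔS = −(1.2 × 10⁻⁴)(+13.1)+(8.1 × 10⁻⁴)(-4.08) = -4.9 × 10⁻³ → UNSTABLE
  91–150 m: −αΔT+βΔS = −(1.2 × 10⁻⁴)(-12.2)+(8.1 × 10⁻⁴)(+1.18) = 2.4 × 10⁻³ → stable
  150–175 m: −αΔT+βΔS = −(1.2 × 10⁻⁴)(+2.4)+(8.1 × 10⁻⁴)(+0.46) = 8.5 × 10⁻⁵ → stable
The 90–91 m interval has Δρ < 0: lighter water underlies denser water.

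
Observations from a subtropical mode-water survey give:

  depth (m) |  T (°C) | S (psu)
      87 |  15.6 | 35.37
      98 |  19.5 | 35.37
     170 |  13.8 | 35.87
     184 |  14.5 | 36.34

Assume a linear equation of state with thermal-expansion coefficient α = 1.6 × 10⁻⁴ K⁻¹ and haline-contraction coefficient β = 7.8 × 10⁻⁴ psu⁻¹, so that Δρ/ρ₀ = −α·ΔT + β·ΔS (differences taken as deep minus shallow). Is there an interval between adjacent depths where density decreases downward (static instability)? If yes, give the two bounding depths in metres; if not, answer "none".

Evaluate Δρ/ρ₀ = −αΔT + βΔS across each adjacent pair:
  87–98 m: −αΔT+βΔS = −(1.6 × 10⁻⁴)(+3.9)+(7.8 × 10⁻⁴)(+0.00) = -6.2 × 10⁻⁴ → UNSTABLE
  98–170 m: −αΔT+βΔS = −(1.6 × 10⁻⁴)(-5.7)+(7.8 × 10⁻⁴)(+0.50) = 1.3 × 10⁻³ → stable
  170–184 m: −αΔT+βΔS = −(1.6 × 10⁻⁴)(+0.7)+(7.8 × 10⁻⁴)(+0.47) = 2.5 × 10⁻⁴ → stable
The 87–98 m interval has Δρ < 0: lighter water underlies denser water.

87–98 m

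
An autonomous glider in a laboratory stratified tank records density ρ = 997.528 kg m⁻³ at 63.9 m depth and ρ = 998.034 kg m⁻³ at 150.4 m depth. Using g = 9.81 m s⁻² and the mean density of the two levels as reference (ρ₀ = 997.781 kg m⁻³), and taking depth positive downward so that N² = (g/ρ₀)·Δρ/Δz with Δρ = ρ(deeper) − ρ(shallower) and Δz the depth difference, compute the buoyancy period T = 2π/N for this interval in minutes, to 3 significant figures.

Δρ = 998.034 − 997.528 = 0.506 kg m⁻³ over Δz = 150.4 − 63.9 = 86.5 m.
N² = (9.81/997.781) × (0.506/86.5) = 5.7513 × 10⁻⁵ s⁻².
N = √(5.7513 × 10⁻⁵) = 7.5837 × 10⁻³ rad s⁻¹, so T = 2π/N = 828.51 s = 13.809 min ≈ 13.8 min.

13.8 min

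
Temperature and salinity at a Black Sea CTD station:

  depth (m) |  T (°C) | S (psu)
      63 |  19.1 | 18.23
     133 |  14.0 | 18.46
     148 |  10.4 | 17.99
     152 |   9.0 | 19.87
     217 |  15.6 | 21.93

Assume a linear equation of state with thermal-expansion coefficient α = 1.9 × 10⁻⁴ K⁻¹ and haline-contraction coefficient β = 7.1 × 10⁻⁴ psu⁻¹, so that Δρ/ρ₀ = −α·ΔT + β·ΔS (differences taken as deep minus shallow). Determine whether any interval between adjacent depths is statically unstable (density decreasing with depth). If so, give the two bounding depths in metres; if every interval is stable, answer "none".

Evaluate Δρ/ρ₀ = −αΔT + βΔS across each adjacent pair:
  63–133 m: −αΔT+βΔS = −(1.9 × 10⁻⁴)(-5.1)+(7.1 × 10⁻⁴)(+0.23) = 1.1 × 10⁻³ → stable
  133–148 m: −αΔT+βΔS = −(1.9 × 10⁻⁴)(-3.6)+(7.1 × 10⁻⁴)(-0.47) = 3.5 × 10⁻⁴ → stable
  148–152 m: −αΔT+βΔS = −(1.9 × 10⁻⁴)(-1.4)+(7.1 × 10⁻⁴)(+1.88) = 1.6 × 10⁻³ → stable
  152–217 m: −αΔT+βΔS = −(1.9 × 10⁻⁴)(+6.6)+(7.1 × 10⁻⁴)(+2.06) = 2.1 × 10⁻⁴ → stable
Every interval has Δρ > 0: the column is stably stratified throughout.

none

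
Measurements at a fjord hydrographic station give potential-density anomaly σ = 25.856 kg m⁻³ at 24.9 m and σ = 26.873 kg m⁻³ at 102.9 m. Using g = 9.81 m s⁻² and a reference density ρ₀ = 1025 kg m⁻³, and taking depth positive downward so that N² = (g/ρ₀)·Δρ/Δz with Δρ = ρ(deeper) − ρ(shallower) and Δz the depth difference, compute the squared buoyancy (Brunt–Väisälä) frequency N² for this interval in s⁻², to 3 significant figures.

Δρ = 1026.873 − 1025.856 = 1.017 kg m⁻³ over Δz = 102.9 − 24.9 = 78 m.
N² = (9.81/1025) × (1.017/78) = 1.2479 × 10⁻⁴ s⁻² ≈ 1.25 × 10⁻⁴ s⁻².

1.25 × 10⁻⁴ s⁻²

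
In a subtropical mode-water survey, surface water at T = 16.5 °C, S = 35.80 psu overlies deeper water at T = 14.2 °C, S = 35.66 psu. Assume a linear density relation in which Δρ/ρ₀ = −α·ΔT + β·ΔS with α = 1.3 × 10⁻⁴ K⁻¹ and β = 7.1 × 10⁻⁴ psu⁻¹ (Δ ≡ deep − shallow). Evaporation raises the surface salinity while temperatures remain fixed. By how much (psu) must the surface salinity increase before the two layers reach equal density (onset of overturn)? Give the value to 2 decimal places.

Neutral buoyancy requires −α(T_deep − T_surf) + β(S_deep − S_surf′) = 0.
S_surf′ = S_deep − (α/β)·ΔT = 35.66 − (1.3 × 10⁻⁴/7.1 × 10⁻⁴)·(-2.3) = 36.0811 psu.
Increase required: 36.0811 − 35.80 = 0.2811 psu.

0.28 psu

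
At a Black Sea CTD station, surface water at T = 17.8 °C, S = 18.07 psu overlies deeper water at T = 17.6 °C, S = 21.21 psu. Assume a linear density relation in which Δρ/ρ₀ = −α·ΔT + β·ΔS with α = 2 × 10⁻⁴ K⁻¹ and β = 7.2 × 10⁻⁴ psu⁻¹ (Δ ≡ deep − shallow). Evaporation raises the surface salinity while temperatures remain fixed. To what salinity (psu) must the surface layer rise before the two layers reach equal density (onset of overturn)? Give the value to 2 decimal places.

Neutral buoyancy requires −α(T_deep − T_surf) + β(S_deep − S_surf′) = 0.
S_surf′ = S_deep − (α/β)·ΔT = 21.21 − (2 × 10⁻⁴/7.2 × 10⁻⁴)·(-0.2) = 21.2656 psu.
Increase required: 21.2656 − 18.07 = 3.1956 psu.

21.27 psu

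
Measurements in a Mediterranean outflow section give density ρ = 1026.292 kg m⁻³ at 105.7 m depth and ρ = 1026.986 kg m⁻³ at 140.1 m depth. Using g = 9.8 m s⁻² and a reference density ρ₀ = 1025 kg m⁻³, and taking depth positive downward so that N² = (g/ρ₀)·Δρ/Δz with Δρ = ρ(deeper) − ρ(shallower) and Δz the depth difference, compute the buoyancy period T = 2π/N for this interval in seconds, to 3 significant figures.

452 s

Δρ = 1026.986 − 1026.292 = 0.694 kg m⁻³ over Δz = 140.1 − 105.7 = 34.4 m.
N² = (9.8/1025) × (0.694/34.4) = 1.9289 × 10⁻⁴ s⁻².
N = √(1.9289 × 10⁻⁴) = 0.013888 rad s⁻¹, so T = 2π/N = 452.42 s ≈ 452 s.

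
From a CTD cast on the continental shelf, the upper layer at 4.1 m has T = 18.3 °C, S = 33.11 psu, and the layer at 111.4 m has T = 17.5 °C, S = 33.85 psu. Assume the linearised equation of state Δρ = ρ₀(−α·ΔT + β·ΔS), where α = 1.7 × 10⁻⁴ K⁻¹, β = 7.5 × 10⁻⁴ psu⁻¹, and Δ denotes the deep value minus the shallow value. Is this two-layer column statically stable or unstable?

stable

ΔT = 17.5 − 18.3 = -0.8 K and ΔS = 33.85 − 33.11 = +0.74 psu (deep − shallow).
−αΔT = 1.36 × 10⁻⁴; βΔS = 5.55 × 10⁻⁴; sum Δρ/ρ₀ = 6.91 × 10⁻⁴.
Δρ/ρ₀ > 0, so Δρ > 0: deeper water is denser → statically stable.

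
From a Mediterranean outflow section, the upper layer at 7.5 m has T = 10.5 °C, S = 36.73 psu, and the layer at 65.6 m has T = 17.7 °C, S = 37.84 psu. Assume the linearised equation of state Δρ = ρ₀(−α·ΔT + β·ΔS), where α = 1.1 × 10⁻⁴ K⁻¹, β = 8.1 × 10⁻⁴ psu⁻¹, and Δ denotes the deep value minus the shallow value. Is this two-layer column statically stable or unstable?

stable

ΔT = 17.7 − 10.5 = +7.2 K and ΔS = 37.84 − 36.73 = +1.11 psu (deep − shallow).
−αΔT = -7.92 × 10⁻⁴; βΔS = 8.991 × 10⁻⁴; sum Δρ/ρ₀ = 1.071 × 10⁻⁴.
Δρ/ρ₀ > 0, so Δρ > 0: deeper water is denser → statically stable.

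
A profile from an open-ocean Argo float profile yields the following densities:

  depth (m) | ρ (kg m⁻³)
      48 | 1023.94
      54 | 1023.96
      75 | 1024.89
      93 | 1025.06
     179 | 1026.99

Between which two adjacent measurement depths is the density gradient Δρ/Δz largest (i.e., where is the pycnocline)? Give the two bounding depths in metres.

Compute the density gradient over each adjacent pair:
  48–54 m: Δρ/Δz = 0.02/6 = 3.3 × 10⁻³ kg m⁻⁴
  54–75 m: Δρ/Δz = 0.93/21 = 0.044 kg m⁻⁴
  75–93 m: Δρ/Δz = 0.17/18 = 9.4 × 10⁻³ kg m⁻⁴
  93–179 m: Δρ/Δz = 1.93/86 = 0.022 kg m⁻⁴
The largest gradient is in the 54–75 m interval — the pycnocline.

54–75 m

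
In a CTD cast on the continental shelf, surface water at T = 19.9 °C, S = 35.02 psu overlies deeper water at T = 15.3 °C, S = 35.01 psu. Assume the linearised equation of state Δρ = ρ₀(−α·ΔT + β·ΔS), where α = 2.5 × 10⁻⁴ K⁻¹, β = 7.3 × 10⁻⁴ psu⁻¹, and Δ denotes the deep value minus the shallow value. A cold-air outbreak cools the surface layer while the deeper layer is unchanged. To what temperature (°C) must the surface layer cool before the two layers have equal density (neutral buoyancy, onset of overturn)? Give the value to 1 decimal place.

15.3 °C

Neutral buoyancy requires Δρ = 0, i.e. −α(T_deep − T_surf′) + β(S_deep − S_surf) = 0.
T_surf′ = T_deep − (β/α)·ΔS = 15.3 − (7.3 × 10⁻⁴/2.5 × 10⁻⁴)·(-0.01) = 15.329 °C.
Cooling required: 19.9 − (15.329) = 4.571 °C.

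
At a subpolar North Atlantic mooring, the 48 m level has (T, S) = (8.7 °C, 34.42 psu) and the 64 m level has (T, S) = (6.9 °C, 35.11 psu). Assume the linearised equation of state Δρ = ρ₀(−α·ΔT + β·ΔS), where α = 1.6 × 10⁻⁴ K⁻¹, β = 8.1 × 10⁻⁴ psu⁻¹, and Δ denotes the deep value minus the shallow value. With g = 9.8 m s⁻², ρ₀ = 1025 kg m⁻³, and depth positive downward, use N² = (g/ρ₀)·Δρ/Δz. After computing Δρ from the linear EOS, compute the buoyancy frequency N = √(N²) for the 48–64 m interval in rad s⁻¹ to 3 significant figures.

ΔT = -1.8 K, ΔS = +0.69 psu (deep − shallow).
Δρ/ρ₀ = −αΔT + βΔS = 2.88 × 10⁻⁴ + 5.589 × 10⁻⁴ = 8.469 × 10⁻⁴, so Δρ ≈ 0.8681 kg m⁻³.
N² = (g/ρ₀)·Δρ/Δz = g·(Δρ/ρ₀)/Δz = 9.8 × 8.469 × 10⁻⁴ / 16 = 5.1873 × 10⁻⁴ s⁻².
N = √(5.1873 × 10⁻⁴) = 0.022776 rad s⁻¹ ≈ 0.0228 rad s⁻¹.

0.0228 rad s⁻¹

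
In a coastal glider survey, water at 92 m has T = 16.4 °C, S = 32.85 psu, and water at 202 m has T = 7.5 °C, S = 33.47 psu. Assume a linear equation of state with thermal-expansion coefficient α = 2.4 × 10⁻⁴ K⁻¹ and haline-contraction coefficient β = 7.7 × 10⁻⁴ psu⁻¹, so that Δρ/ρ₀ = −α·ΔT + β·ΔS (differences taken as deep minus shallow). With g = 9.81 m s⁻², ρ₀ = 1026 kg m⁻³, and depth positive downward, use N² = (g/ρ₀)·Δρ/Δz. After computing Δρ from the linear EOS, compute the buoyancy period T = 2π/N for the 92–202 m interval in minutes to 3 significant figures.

ΔT = -8.9 K, ΔS = +0.62 psu (deep − shallow).
Δρ/ρ₀ = −αΔT + βΔS = 2.136 × 10⁻³ + 4.774 × 10⁻⁴ = 2.6134 × 10⁻³, so Δρ ≈ 2.681 kg m⁻³.
N² = (g/ρ₀)·Δρ/Δz = g·(Δρ/ρ₀)/Δz = 9.81 × 2.6134 × 10⁻³ / 110 = 2.3307 × 10⁻⁴ s⁻².
N = √(2.3307 × 10⁻⁴) = 0.015267 rad s⁻¹ → T = 2π/N = 411.55 s = 6.8592 min ≈ 6.86 min.

6.86 min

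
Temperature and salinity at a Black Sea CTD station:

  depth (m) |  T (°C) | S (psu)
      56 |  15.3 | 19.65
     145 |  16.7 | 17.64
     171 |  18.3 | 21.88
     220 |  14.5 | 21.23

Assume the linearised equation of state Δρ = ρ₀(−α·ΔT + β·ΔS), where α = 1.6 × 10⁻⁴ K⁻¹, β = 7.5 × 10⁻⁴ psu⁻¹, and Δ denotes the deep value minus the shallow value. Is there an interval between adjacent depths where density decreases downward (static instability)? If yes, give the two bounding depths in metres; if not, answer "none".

Evaluate Δρ/ρ₀ = −αΔT + βΔS across each adjacent pair:
  56–145 m: −αΔT+βΔS = −(1.6 × 10⁻⁴)(+1.4)+(7.5 × 10⁻⁴)(-2.01) = -1.7 × 10⁻³ → UNSTABLE
  145–171 m: −αΔT+βΔS = −(1.6 × 10⁻⁴)(+1.6)+(7.5 × 10⁻⁴)(+4.24) = 2.9 × 10⁻³ → stable
  171–220 m: −αΔT+βΔS = −(1.6 × 10⁻⁴)(-3.8)+(7.5 × 10⁻⁴)(-0.65) = 1.2 × 10⁻⁴ → stable
The 56–145 m interval has Δρ < 0: lighter water underlies denser water.

56–145 m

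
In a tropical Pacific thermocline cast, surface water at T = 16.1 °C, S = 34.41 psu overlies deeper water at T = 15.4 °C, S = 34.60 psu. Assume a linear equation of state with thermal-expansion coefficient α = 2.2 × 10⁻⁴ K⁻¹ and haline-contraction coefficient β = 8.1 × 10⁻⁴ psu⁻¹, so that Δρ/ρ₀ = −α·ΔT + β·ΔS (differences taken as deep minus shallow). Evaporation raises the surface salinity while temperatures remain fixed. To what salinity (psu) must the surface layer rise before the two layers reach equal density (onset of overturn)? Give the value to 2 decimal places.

34.79 psu

Neutral buoyancy requires −α(T_deep − T_surf) + β(S_deep − S_surf′) = 0.
S_surf′ = S_deep − (α/β)·ΔT = 34.60 − (2.2 × 10⁻⁴/8.1 × 10⁻⁴)·(-0.7) = 34.7901 psu.
Increase required: 34.7901 − 34.41 = 0.3801 psu.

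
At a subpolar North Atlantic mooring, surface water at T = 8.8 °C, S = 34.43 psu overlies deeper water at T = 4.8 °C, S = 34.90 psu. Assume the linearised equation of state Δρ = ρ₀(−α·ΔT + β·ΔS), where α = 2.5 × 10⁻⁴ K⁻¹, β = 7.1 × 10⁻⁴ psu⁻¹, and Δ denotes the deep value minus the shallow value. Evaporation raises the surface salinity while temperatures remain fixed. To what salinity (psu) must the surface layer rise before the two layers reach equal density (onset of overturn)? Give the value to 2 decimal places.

36.31 psu

Neutral buoyancy requires −α(T_deep − T_surf) + β(S_deep − S_surf′) = 0.
S_surf′ = S_deep − (α/β)·ΔT = 34.90 − (2.5 × 10⁻⁴/7.1 × 10⁻⁴)·(-4.0) = 36.3085 psu.
Increase required: 36.3085 − 34.43 = 1.8785 psu.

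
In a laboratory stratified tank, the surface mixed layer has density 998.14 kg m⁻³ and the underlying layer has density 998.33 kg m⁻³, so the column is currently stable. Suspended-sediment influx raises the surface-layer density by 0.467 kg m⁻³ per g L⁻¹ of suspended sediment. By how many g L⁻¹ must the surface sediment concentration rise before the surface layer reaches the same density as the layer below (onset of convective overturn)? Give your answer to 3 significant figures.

Density deficit of the surface layer: 998.33 − 998.14 = 0.19 kg m⁻³.
Required change = 0.19 / 0.467 = 0.407 g L⁻¹.

0.407 g L⁻¹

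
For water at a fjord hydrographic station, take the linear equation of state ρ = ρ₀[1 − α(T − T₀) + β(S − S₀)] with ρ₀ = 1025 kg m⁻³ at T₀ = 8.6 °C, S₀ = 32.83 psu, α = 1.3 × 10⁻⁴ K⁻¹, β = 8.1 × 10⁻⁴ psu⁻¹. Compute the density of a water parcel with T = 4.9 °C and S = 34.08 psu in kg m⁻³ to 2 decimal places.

1026.53 kg m⁻³

T − T₀ = -3.7 K, S − S₀ = +1.25 psu.
Bracket = 1 − α·(-3.7) + β·(+1.25) = 1 + (1.4935 × 10⁻³) = 1.0014935.
ρ = 1025 × 1.0014935 = 1026.53 kg m⁻³.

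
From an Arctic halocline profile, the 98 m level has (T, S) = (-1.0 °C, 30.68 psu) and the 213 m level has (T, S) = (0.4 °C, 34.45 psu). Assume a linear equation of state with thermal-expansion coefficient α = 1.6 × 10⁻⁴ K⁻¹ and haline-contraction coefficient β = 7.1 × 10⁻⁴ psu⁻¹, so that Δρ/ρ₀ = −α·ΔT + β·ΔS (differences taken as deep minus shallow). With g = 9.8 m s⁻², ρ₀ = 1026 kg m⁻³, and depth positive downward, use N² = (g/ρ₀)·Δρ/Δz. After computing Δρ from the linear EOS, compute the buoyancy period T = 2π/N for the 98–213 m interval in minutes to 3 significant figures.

7.24 min

ΔT = +1.4 K, ΔS = +3.77 psu (deep − shallow).
Δρ/ρ₀ = −αΔT + βΔS = -2.24 × 10⁻⁴ + 2.6767 × 10⁻³ = 2.4527 × 10⁻³, so Δρ ≈ 2.516 kg m⁻³.
N² = (g/ρ₀)·Δρ/Δz = g·(Δρ/ρ₀)/Δz = 9.8 × 2.4527 × 10⁻³ / 115 = 2.0901 × 10⁻⁴ s⁻².
N = √(2.0901 × 10⁻⁴) = 0.014457 rad s⁻¹ → T = 2π/N = 434.61 s = 7.2435 min ≈ 7.24 min.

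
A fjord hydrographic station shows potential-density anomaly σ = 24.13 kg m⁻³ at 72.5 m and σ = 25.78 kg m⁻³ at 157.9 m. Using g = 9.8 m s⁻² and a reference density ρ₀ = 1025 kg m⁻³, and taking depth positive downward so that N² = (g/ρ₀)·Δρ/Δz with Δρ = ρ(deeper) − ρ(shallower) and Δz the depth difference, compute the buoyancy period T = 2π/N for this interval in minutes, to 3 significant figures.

Δρ = 1025.78 − 1024.13 = 1.65 kg m⁻³ over Δz = 157.9 − 72.5 = 85.4 m.
N² = (9.8/1025) × (1.65/85.4) = 1.8473 × 10⁻⁴ s⁻².
N = √(1.8473 × 10⁻⁴) = 0.013592 rad s⁻¹, so T = 2π/N = 462.27 s = 7.7045 min ≈ 7.70 min.

7.70 min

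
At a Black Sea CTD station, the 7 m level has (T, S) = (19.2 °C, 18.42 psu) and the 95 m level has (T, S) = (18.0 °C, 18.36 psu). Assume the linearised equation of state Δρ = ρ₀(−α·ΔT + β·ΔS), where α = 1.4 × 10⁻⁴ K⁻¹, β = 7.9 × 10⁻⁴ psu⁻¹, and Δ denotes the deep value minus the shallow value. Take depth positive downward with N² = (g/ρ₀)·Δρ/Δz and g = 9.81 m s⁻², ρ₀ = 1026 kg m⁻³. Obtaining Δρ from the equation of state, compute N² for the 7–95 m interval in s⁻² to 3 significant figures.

1.34 × 10⁻⁵ s⁻²

ΔT = -1.2 K, ΔS = -0.06 psu (deep − shallow).
Δρ/ρ₀ = −αΔT + βΔS = 1.68 × 10⁻⁴ − 4.74 × 10⁻⁵ = 1.206 × 10⁻⁴, so Δρ ≈ 0.1237 kg m⁻³.
N² = (g/ρ₀)·Δρ/Δz = g·(Δρ/ρ₀)/Δz = 9.81 × 1.206 × 10⁻⁴ / 88 = 1.3444 × 10⁻⁵ s⁻² ≈ 1.34 × 10⁻⁵ s⁻².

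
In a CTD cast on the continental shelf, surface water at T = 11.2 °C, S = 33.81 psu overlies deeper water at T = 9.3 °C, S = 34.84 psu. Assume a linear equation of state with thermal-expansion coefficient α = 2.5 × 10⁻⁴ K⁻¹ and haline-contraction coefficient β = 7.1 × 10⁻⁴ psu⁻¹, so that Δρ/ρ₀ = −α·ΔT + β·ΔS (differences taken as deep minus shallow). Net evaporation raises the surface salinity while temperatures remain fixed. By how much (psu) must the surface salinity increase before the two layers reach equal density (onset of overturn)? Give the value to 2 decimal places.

1.70 psu

Neutral buoyancy requires −α(T_deep − T_surf) + β(S_deep − S_surf′) = 0.
S_surf′ = S_deep − (α/β)·ΔT = 34.84 − (2.5 × 10⁻⁴/7.1 × 10⁻⁴)·(-1.9) = 35.5090 psu.
Increase required: 35.5090 − 33.81 = 1.6990 psu.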